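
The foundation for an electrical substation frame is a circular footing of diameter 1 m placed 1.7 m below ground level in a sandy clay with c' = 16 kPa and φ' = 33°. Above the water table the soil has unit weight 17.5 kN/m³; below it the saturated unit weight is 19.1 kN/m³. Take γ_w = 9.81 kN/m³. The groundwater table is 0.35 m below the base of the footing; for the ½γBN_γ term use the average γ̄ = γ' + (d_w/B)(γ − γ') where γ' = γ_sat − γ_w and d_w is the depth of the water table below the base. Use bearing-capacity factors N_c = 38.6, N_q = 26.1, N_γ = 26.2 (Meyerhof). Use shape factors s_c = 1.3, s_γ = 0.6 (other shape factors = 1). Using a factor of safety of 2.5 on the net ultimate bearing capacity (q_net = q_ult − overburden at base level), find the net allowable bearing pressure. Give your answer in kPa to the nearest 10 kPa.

q_all(net) ≈ 660 kPa

Overburden at base level: q = 17.5 × 1.7 = 29.75 kPa.
The water table is 0.35 m below the base (< B = 1 m), so the ½γBN_γ term uses γ̄ = γ' + (d_w/B)(γ − γ') = 9.29 + (0.35/1)(17.5 − 9.29) = 12.164 kN/m³.
Cohesion term c·N_c·s_c = 16 × 38.6 × 1.3 = 802.88 kPa; surcharge term q·N_q = 29.75 × 26.1 = 776.48 kPa; self-weight term 0.5·γ·B·N_γ·s_γ = 0.5 × 12.164 × 1 × 26.2 × 0.6 = 95.605 kPa.
q_ult = 802.88 + 776.48 + 95.605 = 1675 kPa.
q_net = 1675 − 29.75 = 1645.2 kPa.
q_all(net) = 1645.2 / 2.5 = 658.08 kPa.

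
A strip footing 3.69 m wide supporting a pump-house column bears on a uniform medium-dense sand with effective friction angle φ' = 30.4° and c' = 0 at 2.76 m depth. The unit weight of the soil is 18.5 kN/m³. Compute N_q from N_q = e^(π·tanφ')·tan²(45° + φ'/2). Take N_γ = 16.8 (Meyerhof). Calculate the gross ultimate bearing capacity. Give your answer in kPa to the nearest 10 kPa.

tan30.4° = 0.5867, so N_q = e^(π×0.5867)·tan²(60.2°) = 6.316 × 3.049 = 19.26.
Effective surcharge at the founding depth q = γ·D_f = 18.5 × 2.76 = 51.06 kPa.
q_ult = q·N_q + 0.5·γ·B·N_γ
     = 51.06 × 19.258 + 0.5 × 18.5 × 3.69 × 16.8
     = 983.32 + 573.43 = 1556.7 kPa.

q_ult ≈ 1560 kPa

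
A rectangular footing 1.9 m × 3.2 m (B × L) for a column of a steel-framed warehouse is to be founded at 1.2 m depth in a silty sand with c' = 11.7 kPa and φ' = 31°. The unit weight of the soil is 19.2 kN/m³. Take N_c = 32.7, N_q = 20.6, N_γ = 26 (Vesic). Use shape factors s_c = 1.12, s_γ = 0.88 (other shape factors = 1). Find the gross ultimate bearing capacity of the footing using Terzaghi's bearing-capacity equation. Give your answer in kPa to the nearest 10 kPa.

q_ult ≈ 1320 kPa

Effective surcharge at the founding depth q = γ·D_f = 19.2 × 1.2 = 23.04 kPa.
q_ult = c·N_c·s_c + q·N_q + 0.5·γ·B·N_γ·s_γ
     = 11.7 × 32.7 × 1.12 + 23.04 × 20.6 + 0.5 × 19.2 × 1.9 × 26 × 0.88
     = 428.5 + 474.62 + 417.33 = 1320.5 kPa.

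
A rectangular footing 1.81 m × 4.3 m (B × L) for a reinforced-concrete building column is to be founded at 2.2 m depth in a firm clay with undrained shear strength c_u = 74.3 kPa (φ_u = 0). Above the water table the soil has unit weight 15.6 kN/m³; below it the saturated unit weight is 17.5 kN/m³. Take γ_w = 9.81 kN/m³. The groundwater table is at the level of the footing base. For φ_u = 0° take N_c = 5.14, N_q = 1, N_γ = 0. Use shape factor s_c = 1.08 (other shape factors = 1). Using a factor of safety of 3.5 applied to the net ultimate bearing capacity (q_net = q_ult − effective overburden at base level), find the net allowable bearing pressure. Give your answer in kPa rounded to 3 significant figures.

q = γ·D_f = 15.6 × 2.2 = 34.32 kPa.
c·N_c·s_c = 74.3 × 5.14 × 1.08 = 412.45 kPa
q·N_q = 34.32 × 1 = 34.32 kPa
q_ult = 412.45 + 34.32 = 446.77 kPa.
Net ultimate: q_net = 446.77 − 34.32 = 412.45 kPa.
q_all(net) = 412.45 / 3.5 = 117.84 kPa.

q_all(net) ≈ 118 kPa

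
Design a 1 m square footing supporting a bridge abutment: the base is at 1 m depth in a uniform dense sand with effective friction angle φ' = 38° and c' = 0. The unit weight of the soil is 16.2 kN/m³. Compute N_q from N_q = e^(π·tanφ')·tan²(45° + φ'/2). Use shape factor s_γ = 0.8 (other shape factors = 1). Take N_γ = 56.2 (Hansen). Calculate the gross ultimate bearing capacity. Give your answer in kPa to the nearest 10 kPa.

q_ult ≈ 1160 kPa

tan38° = 0.7813, so N_q = e^(π×0.7813)·tan²(64°) = 11.64 × 4.204 = 48.93.
q = γ·D_f = 16.2 × 1 = 16.2 kPa.
q·N_q = 16.2 × 48.933 = 792.72 kPa
0.5·γ·B·N_γ·s_γ = 0.5 × 16.2 × 1 × 56.2 × 0.8 = 364.18 kPa
q_ult = 792.72 + 364.18 = 1156.9 kPa.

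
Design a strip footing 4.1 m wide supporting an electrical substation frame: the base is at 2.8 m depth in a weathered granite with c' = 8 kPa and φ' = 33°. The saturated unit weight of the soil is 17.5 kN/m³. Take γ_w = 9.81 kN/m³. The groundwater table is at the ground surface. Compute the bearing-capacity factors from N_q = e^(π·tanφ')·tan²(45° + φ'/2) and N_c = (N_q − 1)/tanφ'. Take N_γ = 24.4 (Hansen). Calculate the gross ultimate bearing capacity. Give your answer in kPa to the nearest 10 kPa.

tan33° = 0.6494, so N_q = e^(π×0.6494)·tan²(61.5°) = 7.692 × 3.392 = 26.09.
N_c = (26.09 − 1)/tan33° = 38.64.
Water table at ground surface, so effective unit weight γ' = 17.5 − 9.81 = 7.69 kN/m³ is used throughout; overburden q = 7.69 × 2.8 = 21.532 kPa; the same γ' applies in the ½γBN_γ term.
Cohesion term c·N_c = 8 × 38.638 = 309.11 kPa; surcharge term q·N_q = 21.532 × 26.092 = 561.81 kPa; self-weight term 0.5·γ·B·N_γ = 0.5 × 7.69 × 4.1 × 24.4 = 384.65 kPa.
q_ult = 309.11 + 561.81 + 384.65 = 1255.6 kPa.

q_ult ≈ 1260 kPa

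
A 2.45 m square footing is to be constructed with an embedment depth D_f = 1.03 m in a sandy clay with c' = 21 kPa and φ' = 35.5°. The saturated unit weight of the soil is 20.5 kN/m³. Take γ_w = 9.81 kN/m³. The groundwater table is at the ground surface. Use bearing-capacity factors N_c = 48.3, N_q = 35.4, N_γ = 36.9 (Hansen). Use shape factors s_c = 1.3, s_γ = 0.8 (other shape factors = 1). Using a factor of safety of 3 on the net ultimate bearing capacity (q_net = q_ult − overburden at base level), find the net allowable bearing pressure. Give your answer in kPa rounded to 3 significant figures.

q_all(net) ≈ 695 kPa

Water table at ground surface, so effective unit weight γ' = 20.5 − 9.81 = 10.69 kN/m³ is used throughout; overburden q = 10.69 × 1.03 = 11.011 kPa; the same γ' applies in the ½γBN_γ term.
Cohesion term c·N_c·s_c = 21 × 48.3 × 1.3 = 1318.6 kPa; surcharge term q·N_q = 11.011 × 35.4 = 389.78 kPa; self-weight term 0.5·γ·B·N_γ·s_γ = 0.5 × 10.69 × 2.45 × 36.9 × 0.8 = 386.57 kPa.
q_ult = 1318.6 + 389.78 + 386.57 = 2094.9 kPa.
q_net = 2094.9 − 11.011 = 2083.9 kPa.
q_all(net) = 2083.9 / 3 = 694.64 kPa.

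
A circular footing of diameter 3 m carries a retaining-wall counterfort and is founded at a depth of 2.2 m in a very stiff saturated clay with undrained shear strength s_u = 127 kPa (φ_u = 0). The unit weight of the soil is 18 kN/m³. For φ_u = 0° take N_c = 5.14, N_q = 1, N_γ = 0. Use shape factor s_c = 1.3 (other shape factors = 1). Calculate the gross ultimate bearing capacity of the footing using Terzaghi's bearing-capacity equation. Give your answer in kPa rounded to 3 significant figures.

Effective surcharge at the founding depth q = γ·D_f = 18 × 2.2 = 39.6 kPa.
q_ult = c·N_c·s_c + q·N_q
     = 127 × 5.14 × 1.3 + 39.6 × 1
     = 848.61 + 39.6 = 888.21 kPa.

q_ult ≈ 888 kPa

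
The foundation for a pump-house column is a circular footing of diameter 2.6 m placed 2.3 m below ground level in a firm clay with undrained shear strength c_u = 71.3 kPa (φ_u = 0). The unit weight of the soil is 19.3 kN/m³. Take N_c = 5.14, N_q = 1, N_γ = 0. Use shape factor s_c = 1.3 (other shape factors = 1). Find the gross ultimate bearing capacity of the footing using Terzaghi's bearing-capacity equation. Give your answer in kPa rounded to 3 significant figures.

q_ult ≈ 521 kPa

Effective surcharge at the founding depth q = γ·D_f = 19.3 × 2.3 = 44.39 kPa.
q_ult = c·N_c·s_c + q·N_q
     = 71.3 × 5.14 × 1.3 + 44.39 × 1
     = 476.43 + 44.39 = 520.82 kPa.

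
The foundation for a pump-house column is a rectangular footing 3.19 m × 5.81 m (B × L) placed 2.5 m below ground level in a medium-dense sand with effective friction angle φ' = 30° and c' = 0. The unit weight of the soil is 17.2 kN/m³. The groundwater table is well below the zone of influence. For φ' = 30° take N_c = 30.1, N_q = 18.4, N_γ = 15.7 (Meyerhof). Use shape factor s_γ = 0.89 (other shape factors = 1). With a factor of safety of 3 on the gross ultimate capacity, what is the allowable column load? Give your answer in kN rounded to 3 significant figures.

Effective surcharge at the founding depth q = γ·D_f = 17.2 × 2.5 = 43 kPa.
q_ult = q·N_q + 0.5·γ·B·N_γ·s_γ
     = 43 × 18.4 + 0.5 × 17.2 × 3.19 × 15.7 × 0.89
     = 791.2 + 383.34 = 1174.5 kPa.
Gross allowable pressure q_all = 1174.5 / 3 = 391.51 kPa.
Footing area = 18.5339 m², so allowable column load = 391.51 × 18.5339 = 7256.2 kN.

P_all ≈ 7260 kN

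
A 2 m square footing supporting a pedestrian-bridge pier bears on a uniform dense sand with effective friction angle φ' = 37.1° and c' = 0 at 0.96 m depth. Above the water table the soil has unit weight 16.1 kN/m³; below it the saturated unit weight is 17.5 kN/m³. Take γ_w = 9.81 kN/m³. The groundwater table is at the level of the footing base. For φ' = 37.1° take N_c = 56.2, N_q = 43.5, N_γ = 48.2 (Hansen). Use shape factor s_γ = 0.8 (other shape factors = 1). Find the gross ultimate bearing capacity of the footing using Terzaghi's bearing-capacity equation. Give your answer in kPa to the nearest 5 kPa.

q_ult ≈ 970 kPa

Effective surcharge at the founding depth q = γ·D_f = 16.1 × 0.96 = 15.456 kPa.
The water table coincides with the base, so in the self-weight term γ → γ' = 7.69 kN/m³.
q_ult = q·N_q + 0.5·γ·B·N_γ·s_γ
     = 15.456 × 43.5 + 0.5 × 7.69 × 2 × 48.2 × 0.8
     = 672.34 + 296.53 = 968.86 kPa.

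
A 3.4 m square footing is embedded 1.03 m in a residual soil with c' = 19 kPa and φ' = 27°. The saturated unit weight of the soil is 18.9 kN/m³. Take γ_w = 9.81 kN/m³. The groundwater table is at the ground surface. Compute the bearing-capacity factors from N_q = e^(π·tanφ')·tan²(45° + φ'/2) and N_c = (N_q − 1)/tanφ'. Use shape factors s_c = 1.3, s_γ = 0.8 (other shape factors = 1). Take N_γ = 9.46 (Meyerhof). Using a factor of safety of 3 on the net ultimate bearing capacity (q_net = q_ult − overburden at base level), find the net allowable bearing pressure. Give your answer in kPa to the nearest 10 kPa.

q_all(net) ≈ 270 kPa

N_q = e^(π·tan27°)·tan²(58.5°) = 13.2; N_c = (N_q − 1)/tanφ' = 23.94.
With the water table at the surface the whole profile is submerged: γ' = 18.9 − 9.81 = 9.09 kN/m³, so q = γ'·D_f = 9.3627 kPa; the same γ' applies in the ½γBN_γ term.
q_ult = c·N_c·s_c + q·N_q + 0.5·γ·B·N_γ·s_γ
     = 19 × 23.942 × 1.3 + 9.3627 × 13.199 + 0.5 × 9.09 × 3.4 × 9.46 × 0.8
     = 591.37 + 123.58 + 116.95 = 831.9 kPa.
q_net = 831.9 − 9.3627 = 822.54 kPa.
q_all(net) = 822.54 / 3 = 274.18 kPa.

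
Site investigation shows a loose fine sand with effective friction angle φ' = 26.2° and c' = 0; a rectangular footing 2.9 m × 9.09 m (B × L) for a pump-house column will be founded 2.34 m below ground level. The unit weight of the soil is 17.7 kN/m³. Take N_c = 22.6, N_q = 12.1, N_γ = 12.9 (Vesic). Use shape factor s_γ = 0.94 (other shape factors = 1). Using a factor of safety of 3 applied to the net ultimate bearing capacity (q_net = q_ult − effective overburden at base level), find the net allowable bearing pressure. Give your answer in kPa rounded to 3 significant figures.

q = γ·D_f = 17.7 × 2.34 = 41.418 kPa.
q·N_q = 41.418 × 12.1 = 501.16 kPa
0.5·γ·B·N_γ·s_γ = 0.5 × 17.7 × 2.9 × 12.9 × 0.94 = 311.21 kPa
q_ult = 501.16 + 311.21 = 812.37 kPa.
Net ultimate: q_net = 812.37 − 41.418 = 770.95 kPa.
q_all(net) = 770.95 / 3 = 256.98 kPa.

q_all(net) ≈ 257 kPa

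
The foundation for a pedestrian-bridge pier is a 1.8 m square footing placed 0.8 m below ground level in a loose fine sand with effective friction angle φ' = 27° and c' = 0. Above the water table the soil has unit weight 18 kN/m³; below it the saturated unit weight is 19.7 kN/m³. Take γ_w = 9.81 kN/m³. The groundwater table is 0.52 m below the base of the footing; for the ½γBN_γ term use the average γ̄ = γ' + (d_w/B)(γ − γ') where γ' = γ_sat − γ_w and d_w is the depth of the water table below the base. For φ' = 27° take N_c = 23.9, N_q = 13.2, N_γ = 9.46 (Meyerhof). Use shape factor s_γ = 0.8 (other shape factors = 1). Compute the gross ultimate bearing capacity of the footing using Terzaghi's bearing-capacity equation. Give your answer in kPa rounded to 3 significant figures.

Effective surcharge at the founding depth q = γ·D_f = 18 × 0.8 = 14.4 kPa.
With d_w = 0.52 m < B, γ̄ = 9.89 + (0.52/1.8) × (18 − 9.89) = 12.233 kN/m³.
q_ult = q·N_q + 0.5·γ·B·N_γ·s_γ
     = 14.4 × 13.2 + 0.5 × 12.233 × 1.8 × 9.46 × 0.8
     = 190.08 + 83.321 = 273.4 kPa.

q_ult ≈ 273 kPa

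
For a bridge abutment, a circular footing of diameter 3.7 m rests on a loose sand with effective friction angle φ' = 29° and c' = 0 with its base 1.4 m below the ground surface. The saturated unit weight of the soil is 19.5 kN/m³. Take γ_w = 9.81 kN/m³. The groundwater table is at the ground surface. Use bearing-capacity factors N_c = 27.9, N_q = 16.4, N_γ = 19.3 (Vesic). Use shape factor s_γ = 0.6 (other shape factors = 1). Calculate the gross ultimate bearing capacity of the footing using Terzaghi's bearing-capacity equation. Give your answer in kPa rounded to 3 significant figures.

Water table at ground surface, so effective unit weight γ' = 19.5 − 9.81 = 9.69 kN/m³ is used throughout; overburden q = 9.69 × 1.4 = 13.566 kPa; the same γ' applies in the ½γBN_γ term.
Surcharge term q·N_q = 13.566 × 16.4 = 222.48 kPa; self-weight term 0.5·γ·B·N_γ·s_γ = 0.5 × 9.69 × 3.7 × 19.3 × 0.6 = 207.59 kPa.
q_ult = 222.48 + 207.59 = 430.07 kPa.

q_ult ≈ 430 kPa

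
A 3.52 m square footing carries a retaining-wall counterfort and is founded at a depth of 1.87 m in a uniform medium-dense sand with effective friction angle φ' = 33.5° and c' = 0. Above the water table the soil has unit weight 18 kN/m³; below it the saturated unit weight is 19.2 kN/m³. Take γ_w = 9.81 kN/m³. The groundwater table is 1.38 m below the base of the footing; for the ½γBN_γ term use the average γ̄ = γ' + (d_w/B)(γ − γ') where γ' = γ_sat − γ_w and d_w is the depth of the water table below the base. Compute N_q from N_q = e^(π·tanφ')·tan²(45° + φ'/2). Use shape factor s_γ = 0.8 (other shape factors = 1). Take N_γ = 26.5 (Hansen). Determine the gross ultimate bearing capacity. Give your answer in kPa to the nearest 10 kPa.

tan33.5° = 0.6619, so N_q = e^(π×0.6619)·tan²(61.75°) = 7.999 × 3.464 = 27.71.
q = γ·D_f = 18 × 1.87 = 33.66 kPa.
γ' = 9.39 kN/m³; averaging over the depth B below the base, γ̄ = γ' + (d_w/B)(γ − γ') = 12.766 kN/m³.
q·N_q = 33.66 × 27.707 = 932.63 kPa
0.5·γ·B·N_γ·s_γ = 0.5 × 12.766 × 3.52 × 26.5 × 0.8 = 476.31 kPa
q_ult = 932.63 + 476.31 = 1408.9 kPa.

q_ult ≈ 1410 kPa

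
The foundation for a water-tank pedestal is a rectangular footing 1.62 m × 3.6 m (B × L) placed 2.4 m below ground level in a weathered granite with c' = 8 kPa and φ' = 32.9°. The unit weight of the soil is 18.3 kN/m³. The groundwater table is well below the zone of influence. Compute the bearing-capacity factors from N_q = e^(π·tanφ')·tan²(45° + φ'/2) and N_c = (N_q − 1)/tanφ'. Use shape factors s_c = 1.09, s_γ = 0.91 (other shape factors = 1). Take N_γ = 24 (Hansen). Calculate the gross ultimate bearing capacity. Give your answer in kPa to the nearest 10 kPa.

tan32.9° = 0.6469, so N_q = e^(π×0.6469)·tan²(61.45°) = 7.632 × 3.378 = 25.78.
N_c = (25.78 − 1)/tan32.9° = 38.31.
Effective surcharge at the founding depth q = γ·D_f = 18.3 × 2.4 = 43.92 kPa.
q_ult = c·N_c·s_c + q·N_q + 0.5·γ·B·N_γ·s_γ
     = 8 × 38.307 × 1.09 + 43.92 × 25.782 + 0.5 × 18.3 × 1.62 × 24 × 0.91
     = 334.04 + 1132.4 + 323.73 = 1790.1 kPa.

q_ult ≈ 1790 kPa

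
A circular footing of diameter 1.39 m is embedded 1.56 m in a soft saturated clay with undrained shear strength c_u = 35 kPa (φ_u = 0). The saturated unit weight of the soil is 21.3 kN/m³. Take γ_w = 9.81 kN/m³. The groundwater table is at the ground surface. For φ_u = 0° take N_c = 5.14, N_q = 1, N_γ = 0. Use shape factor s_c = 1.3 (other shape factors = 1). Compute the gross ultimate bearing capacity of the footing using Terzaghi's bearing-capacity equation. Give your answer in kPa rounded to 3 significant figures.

Water table at ground surface, so effective unit weight γ' = 21.3 − 9.81 = 11.49 kN/m³ is used throughout; overburden q = 11.49 × 1.56 = 17.924 kPa.
Cohesion term c·N_c·s_c = 35 × 5.14 × 1.3 = 233.87 kPa; surcharge term q·N_q = 17.924 × 1 = 17.924 kPa.
q_ult = 233.87 + 17.924 = 251.79 kPa.

q_ult ≈ 252 kPa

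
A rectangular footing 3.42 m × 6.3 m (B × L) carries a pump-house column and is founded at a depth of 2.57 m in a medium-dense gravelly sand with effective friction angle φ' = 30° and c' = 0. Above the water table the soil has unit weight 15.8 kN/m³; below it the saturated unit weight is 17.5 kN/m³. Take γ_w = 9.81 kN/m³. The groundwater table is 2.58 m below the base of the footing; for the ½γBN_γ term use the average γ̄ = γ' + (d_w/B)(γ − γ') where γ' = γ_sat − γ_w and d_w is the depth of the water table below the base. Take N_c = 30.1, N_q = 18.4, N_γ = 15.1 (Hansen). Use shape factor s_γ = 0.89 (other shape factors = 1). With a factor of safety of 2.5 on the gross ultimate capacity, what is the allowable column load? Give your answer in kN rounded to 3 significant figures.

P_all ≈ 9170 kN

Effective surcharge at the founding depth q = γ·D_f = 15.8 × 2.57 = 40.606 kPa.
With d_w = 2.58 m < B, γ̄ = 7.69 + (2.58/3.42) × (15.8 − 7.69) = 13.808 kN/m³.
q_ult = q·N_q + 0.5·γ·B·N_γ·s_γ
     = 40.606 × 18.4 + 0.5 × 13.808 × 3.42 × 15.1 × 0.89
     = 747.15 + 317.32 = 1064.5 kPa.
Gross allowable pressure q_all = 1064.5 / 2.5 = 425.79 kPa.
Footing area = 21.546 m², so allowable column load = 425.79 × 21.546 = 9174 kN.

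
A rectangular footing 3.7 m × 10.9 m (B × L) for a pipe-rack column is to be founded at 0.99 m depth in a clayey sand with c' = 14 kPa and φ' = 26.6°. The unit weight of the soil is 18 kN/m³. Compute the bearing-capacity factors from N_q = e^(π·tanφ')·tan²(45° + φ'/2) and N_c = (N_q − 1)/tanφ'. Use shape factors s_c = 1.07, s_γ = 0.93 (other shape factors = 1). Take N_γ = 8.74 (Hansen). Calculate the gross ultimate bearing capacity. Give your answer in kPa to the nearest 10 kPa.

tan26.6° = 0.5008, so N_q = e^(π×0.5008)·tan²(58.3°) = 4.822 × 2.622 = 12.64.
N_c = (12.64 − 1)/tan26.6° = 23.25.
Effective surcharge at the founding depth q = γ·D_f = 18 × 0.99 = 17.82 kPa.
q_ult = c·N_c·s_c + q·N_q + 0.5·γ·B·N_γ·s_γ
     = 14 × 23.247 × 1.07 + 17.82 × 12.641 + 0.5 × 18 × 3.7 × 8.74 × 0.93
     = 348.25 + 225.27 + 270.67 = 844.19 kPa.

q_ult ≈ 840 kPa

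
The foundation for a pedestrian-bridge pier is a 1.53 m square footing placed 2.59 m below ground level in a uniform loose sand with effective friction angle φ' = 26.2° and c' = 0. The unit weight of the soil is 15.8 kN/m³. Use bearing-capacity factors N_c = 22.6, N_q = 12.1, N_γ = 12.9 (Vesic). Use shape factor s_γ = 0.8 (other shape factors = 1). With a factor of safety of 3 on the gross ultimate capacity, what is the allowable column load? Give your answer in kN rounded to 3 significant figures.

Overburden at base level: q = 15.8 × 2.59 = 40.922 kPa.
Surcharge term q·N_q = 40.922 × 12.1 = 495.16 kPa; self-weight term 0.5·γ·B·N_γ·s_γ = 0.5 × 15.8 × 1.53 × 12.9 × 0.8 = 124.74 kPa.
q_ult = 495.16 + 124.74 = 619.89 kPa.
Gross allowable pressure q_all = 619.89 / 3 = 206.63 kPa.
Footing area = 2.3409 m², so allowable column load = 206.63 × 2.3409 = 483.7 kN.

P_all ≈ 484 kN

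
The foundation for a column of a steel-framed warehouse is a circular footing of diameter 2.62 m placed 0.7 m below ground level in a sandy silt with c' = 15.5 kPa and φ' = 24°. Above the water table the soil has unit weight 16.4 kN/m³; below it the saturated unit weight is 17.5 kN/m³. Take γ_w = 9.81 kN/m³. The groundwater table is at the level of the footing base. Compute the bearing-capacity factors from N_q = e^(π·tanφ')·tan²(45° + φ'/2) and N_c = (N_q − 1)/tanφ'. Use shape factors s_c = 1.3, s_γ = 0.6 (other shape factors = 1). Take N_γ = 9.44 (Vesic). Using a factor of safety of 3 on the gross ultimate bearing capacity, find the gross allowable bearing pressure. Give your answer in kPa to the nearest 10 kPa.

q_all ≈ 190 kPa

N_q = e^(π·tan24°)·tan²(57°) = 9.6; N_c = (N_q − 1)/tanφ' = 19.32.
Overburden at base level: q = 16.4 × 0.7 = 11.48 kPa.
Below the base the soil is submerged, so the ½γBN_γ term uses γ' = 17.5 − 9.81 = 7.69 kN/m³.
Cohesion term c·N_c·s_c = 15.5 × 19.324 × 1.3 = 389.37 kPa; surcharge term q·N_q = 11.48 × 9.6034 = 110.25 kPa; self-weight term 0.5·γ·B·N_γ·s_γ = 0.5 × 7.69 × 2.62 × 9.44 × 0.6 = 57.059 kPa.
q_ult = 389.37 + 110.25 + 57.059 = 556.67 kPa.
q_all = 556.67 / 3 = 185.56 kPa.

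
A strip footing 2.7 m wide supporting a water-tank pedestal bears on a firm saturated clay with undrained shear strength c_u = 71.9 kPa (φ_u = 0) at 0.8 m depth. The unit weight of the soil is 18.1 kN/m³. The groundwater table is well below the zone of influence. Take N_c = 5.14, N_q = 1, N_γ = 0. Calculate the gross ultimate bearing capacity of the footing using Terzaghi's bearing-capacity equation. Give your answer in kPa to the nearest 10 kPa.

Overburden at base level: q = 18.1 × 0.8 = 14.48 kPa.
Cohesion term c·N_c = 71.9 × 5.14 = 369.57 kPa; surcharge term q·N_q = 14.48 × 1 = 14.48 kPa.
q_ult = 369.57 + 14.48 = 384.05 kPa.

q_ult ≈ 380 kPa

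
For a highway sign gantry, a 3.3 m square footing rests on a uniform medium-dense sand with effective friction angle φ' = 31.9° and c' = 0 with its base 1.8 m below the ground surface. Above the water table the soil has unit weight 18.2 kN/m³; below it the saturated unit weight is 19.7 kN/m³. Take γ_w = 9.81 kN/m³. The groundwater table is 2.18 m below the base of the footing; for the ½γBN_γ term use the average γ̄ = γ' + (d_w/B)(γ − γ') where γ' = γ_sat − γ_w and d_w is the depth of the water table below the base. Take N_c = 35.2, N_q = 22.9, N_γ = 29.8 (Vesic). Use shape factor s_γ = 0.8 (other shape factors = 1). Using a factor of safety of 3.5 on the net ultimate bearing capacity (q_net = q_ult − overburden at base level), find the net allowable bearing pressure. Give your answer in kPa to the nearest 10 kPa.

Effective surcharge at the founding depth q = γ·D_f = 18.2 × 1.8 = 32.76 kPa.
With d_w = 2.18 m < B, γ̄ = 9.89 + (2.18/3.3) × (18.2 − 9.89) = 15.38 kN/m³.
q_ult = q·N_q + 0.5·γ·B·N_γ·s_γ
     = 32.76 × 22.9 + 0.5 × 15.38 × 3.3 × 29.8 × 0.8
     = 750.2 + 604.97 = 1355.2 kPa.
q_net = 1355.2 − 32.76 = 1322.4 kPa.
q_all(net) = 1322.4 / 3.5 = 377.83 kPa.

q_all(net) ≈ 380 kPa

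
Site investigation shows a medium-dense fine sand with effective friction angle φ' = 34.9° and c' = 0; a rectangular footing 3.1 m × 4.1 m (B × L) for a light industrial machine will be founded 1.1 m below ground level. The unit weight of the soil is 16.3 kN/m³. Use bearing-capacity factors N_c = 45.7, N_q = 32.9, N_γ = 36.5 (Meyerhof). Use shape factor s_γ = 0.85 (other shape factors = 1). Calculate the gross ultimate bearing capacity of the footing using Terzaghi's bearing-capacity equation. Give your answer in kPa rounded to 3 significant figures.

q_ult ≈ 1370 kPa

Effective surcharge at the founding depth q = γ·D_f = 16.3 × 1.1 = 17.93 kPa.
q_ult = q·N_q + 0.5·γ·B·N_γ·s_γ
     = 17.93 × 32.9 + 0.5 × 16.3 × 3.1 × 36.5 × 0.85
     = 589.9 + 783.85 = 1373.7 kPa.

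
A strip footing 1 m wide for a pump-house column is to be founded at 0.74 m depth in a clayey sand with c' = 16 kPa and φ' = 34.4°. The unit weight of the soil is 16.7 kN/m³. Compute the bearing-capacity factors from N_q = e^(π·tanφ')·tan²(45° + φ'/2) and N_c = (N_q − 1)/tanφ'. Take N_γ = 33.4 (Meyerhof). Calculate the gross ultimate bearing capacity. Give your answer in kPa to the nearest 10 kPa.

tan34.4° = 0.6847, so N_q = e^(π×0.6847)·tan²(62.2°) = 8.594 × 3.597 = 30.92.
N_c = (30.92 − 1)/tan34.4° = 43.69.
Overburden at base level: q = 16.7 × 0.74 = 12.358 kPa.
Cohesion term c·N_c = 16 × 43.692 = 699.07 kPa; surcharge term q·N_q = 12.358 × 30.917 = 382.07 kPa; self-weight term 0.5·γ·B·N_γ = 0.5 × 16.7 × 1 × 33.4 = 278.89 kPa.
q_ult = 699.07 + 382.07 + 278.89 = 1360 kPa.

q_ult ≈ 1360 kPa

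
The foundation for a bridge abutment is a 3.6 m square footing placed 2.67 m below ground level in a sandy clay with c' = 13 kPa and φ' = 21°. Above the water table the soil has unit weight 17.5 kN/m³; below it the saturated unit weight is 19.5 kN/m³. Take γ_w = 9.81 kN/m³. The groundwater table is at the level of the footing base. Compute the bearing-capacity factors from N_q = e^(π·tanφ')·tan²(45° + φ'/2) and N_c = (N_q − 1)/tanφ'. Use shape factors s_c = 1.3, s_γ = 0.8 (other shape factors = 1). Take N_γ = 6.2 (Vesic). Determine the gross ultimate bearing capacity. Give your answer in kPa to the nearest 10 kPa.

tan21° = 0.3839, so N_q = e^(π×0.3839)·tan²(55.5°) = 3.34 × 2.117 = 7.07.
N_c = (7.07 − 1)/tan21° = 15.81.
Effective surcharge at the founding depth q = γ·D_f = 17.5 × 2.67 = 46.725 kPa.
The water table coincides with the base, so in the self-weight term γ → γ' = 9.69 kN/m³.
q_ult = c·N_c·s_c + q·N_q + 0.5·γ·B·N_γ·s_γ
     = 13 × 15.815 × 1.3 + 46.725 × 7.0708 + 0.5 × 9.69 × 3.6 × 6.2 × 0.8
     = 267.27 + 330.38 + 86.512 = 684.17 kPa.

q_ult ≈ 680 kPa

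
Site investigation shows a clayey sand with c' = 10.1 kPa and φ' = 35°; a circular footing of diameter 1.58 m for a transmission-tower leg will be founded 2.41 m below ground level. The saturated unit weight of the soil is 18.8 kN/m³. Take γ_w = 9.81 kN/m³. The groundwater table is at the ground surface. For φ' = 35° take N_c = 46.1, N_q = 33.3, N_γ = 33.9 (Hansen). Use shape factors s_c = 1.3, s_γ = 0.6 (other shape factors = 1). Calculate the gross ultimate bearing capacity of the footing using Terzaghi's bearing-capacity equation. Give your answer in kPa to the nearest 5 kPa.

γ' = 18.8 − 9.81 = 8.99 kN/m³ (submerged throughout). q = 8.99 × 2.41 = 21.666 kPa; the same γ' applies in the ½γBN_γ term.
c·N_c·s_c = 10.1 × 46.1 × 1.3 = 605.29 kPa
q·N_q = 21.666 × 33.3 = 721.47 kPa
0.5·γ·B·N_γ·s_γ = 0.5 × 8.99 × 1.58 × 33.9 × 0.6 = 144.46 kPa
q_ult = 605.29 + 721.47 + 144.46 = 1471.2 kPa.

q_ult ≈ 1470 kPa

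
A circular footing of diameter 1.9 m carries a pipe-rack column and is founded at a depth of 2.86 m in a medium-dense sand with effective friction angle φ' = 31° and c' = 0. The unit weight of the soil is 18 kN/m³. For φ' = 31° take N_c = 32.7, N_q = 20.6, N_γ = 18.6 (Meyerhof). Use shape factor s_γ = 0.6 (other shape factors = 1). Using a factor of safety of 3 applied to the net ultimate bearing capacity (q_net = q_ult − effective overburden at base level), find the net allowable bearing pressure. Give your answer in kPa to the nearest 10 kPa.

Overburden at base level: q = 18 × 2.86 = 51.48 kPa.
Surcharge term q·N_q = 51.48 × 20.6 = 1060.5 kPa; self-weight term 0.5·γ·B·N_γ·s_γ = 0.5 × 18 × 1.9 × 18.6 × 0.6 = 190.84 kPa.
q_ult = 1060.5 + 190.84 = 1251.3 kPa.
Net ultimate: q_net = 1251.3 − 51.48 = 1199.8 kPa.
q_all(net) = 1199.8 / 3 = 399.95 kPa.

q_all(net) ≈ 400 kPa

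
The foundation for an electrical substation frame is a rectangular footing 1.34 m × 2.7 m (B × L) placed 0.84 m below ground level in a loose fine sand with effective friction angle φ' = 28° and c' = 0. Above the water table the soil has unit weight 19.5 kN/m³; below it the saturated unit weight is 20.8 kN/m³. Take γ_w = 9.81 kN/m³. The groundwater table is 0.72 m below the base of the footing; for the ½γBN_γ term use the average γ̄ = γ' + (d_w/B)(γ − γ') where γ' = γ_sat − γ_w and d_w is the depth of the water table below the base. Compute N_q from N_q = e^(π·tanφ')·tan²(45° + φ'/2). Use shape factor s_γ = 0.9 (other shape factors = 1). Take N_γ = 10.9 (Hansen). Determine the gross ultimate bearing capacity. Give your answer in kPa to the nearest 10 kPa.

q_ult ≈ 340 kPa

tan28° = 0.5317, so N_q = e^(π×0.5317)·tan²(59°) = 5.314 × 2.77 = 14.72.
q = γ·D_f = 19.5 × 0.84 = 16.38 kPa.
γ' = 10.99 kN/m³; averaging over the depth B below the base, γ̄ = γ' + (d_w/B)(γ − γ') = 15.563 kN/m³.
q·N_q = 16.38 × 14.72 = 241.11 kPa
0.5·γ·B·N_γ·s_γ = 0.5 × 15.563 × 1.34 × 10.9 × 0.9 = 102.29 kPa
q_ult = 241.11 + 102.29 = 343.4 kPa.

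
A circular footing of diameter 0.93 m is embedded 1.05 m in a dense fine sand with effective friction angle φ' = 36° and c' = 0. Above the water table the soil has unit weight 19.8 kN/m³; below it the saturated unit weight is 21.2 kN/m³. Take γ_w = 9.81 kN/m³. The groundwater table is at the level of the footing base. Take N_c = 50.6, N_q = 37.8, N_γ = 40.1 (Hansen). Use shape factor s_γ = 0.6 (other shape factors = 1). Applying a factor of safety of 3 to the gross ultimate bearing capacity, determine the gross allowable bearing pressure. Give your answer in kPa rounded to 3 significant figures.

q_all ≈ 304 kPa

q = γ·D_f = 19.8 × 1.05 = 20.79 kPa.
For the ½γBN_γ term take γ' = 21.2 − 9.81 = 11.39 kN/m³ (soil below base is submerged).
q·N_q = 20.79 × 37.8 = 785.86 kPa
0.5·γ·B·N_γ·s_γ = 0.5 × 11.39 × 0.93 × 40.1 × 0.6 = 127.43 kPa
q_ult = 785.86 + 127.43 = 913.29 kPa.
q_all = q_ult / FS = 913.29 / 3 = 304.43 kPa.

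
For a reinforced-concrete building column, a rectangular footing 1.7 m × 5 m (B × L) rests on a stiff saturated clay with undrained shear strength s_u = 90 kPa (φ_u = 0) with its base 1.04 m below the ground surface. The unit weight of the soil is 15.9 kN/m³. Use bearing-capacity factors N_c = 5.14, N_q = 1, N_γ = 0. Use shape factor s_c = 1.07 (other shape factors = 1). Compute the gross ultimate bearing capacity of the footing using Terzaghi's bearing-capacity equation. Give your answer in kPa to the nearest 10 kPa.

q_ult ≈ 510 kPa

Overburden at base level: q = 15.9 × 1.04 = 16.536 kPa.
Cohesion term c·N_c·s_c = 90 × 5.14 × 1.07 = 494.98 kPa; surcharge term q·N_q = 16.536 × 1 = 16.536 kPa.
q_ult = 494.98 + 16.536 = 511.52 kPa.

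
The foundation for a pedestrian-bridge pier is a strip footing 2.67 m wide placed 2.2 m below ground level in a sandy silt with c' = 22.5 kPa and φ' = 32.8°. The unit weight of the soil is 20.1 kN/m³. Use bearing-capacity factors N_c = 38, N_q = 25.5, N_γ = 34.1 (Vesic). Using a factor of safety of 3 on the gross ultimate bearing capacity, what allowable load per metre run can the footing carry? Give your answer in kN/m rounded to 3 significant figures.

≈ 2580 kN/m

q = γ·D_f = 20.1 × 2.2 = 44.22 kPa.
c·N_c = 22.5 × 38 = 855 kPa
q·N_q = 44.22 × 25.5 = 1127.6 kPa
0.5·γ·B·N_γ = 0.5 × 20.1 × 2.67 × 34.1 = 915.02 kPa
q_ult = 855 + 1127.6 + 915.02 = 2897.6 kPa.
Gross allowable pressure q_all = 2897.6 / 3 = 965.88 kPa.
Allowable wall load = q_all × B = 965.88 × 2.67 = 2578.9 kN per metre run.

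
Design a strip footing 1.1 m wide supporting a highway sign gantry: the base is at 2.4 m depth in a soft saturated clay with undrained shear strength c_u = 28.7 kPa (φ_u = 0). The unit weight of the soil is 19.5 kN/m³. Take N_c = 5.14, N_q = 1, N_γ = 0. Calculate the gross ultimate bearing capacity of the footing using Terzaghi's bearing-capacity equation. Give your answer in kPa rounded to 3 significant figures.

Effective surcharge at the founding depth q = γ·D_f = 19.5 × 2.4 = 46.8 kPa.
q_ult = c·N_c + q·N_q
     = 28.7 × 5.14 + 46.8 × 1
     = 147.52 + 46.8 = 194.32 kPa.

q_ult ≈ 194 kPa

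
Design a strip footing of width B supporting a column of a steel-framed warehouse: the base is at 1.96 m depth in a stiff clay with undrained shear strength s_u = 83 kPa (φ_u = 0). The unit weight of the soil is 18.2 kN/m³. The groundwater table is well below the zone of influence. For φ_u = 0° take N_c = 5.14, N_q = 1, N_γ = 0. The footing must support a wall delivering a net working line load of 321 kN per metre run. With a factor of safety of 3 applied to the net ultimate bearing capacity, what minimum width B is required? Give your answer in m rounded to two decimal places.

Overburden at base level: q = 18.2 × 1.96 = 35.672 kPa.
Cohesion term c·N_c = 83 × 5.14 = 426.62 kPa; surcharge term q·N_q = 35.672 × 1 = 35.672 kPa.
q_ult = 426.62 + 35.672 = 462.29 kPa.
For φ = 0 the ½γBN_γ term vanishes, so q_ult is independent of B. q_net = 462.29 − 35.672 = 426.62 kPa; q_all(net) = 426.62/3 = 142.21 kPa.
Required width B = w / q_all(net) = 321 / 142.21 = 2.257 m.

B = 2.26 m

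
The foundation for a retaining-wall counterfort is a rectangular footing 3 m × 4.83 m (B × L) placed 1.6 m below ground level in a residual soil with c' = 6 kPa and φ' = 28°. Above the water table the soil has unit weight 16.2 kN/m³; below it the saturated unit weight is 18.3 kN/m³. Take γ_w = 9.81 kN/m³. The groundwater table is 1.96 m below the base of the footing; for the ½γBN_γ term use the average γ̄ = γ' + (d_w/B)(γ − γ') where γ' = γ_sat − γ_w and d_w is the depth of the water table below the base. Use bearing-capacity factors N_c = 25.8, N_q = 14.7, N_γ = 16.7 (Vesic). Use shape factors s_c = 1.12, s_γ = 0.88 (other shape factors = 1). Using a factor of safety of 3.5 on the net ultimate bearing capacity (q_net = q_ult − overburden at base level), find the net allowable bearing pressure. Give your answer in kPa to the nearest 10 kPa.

q_all(net) ≈ 240 kPa

Effective surcharge at the founding depth q = γ·D_f = 16.2 × 1.6 = 25.92 kPa.
With d_w = 1.96 m < B, γ̄ = 8.49 + (1.96/3) × (16.2 − 8.49) = 13.527 kN/m³.
q_ult = c·N_c·s_c + q·N_q + 0.5·γ·B·N_γ·s_γ
     = 6 × 25.8 × 1.12 + 25.92 × 14.7 + 0.5 × 13.527 × 3 × 16.7 × 0.88
     = 173.38 + 381.02 + 298.19 = 852.59 kPa.
q_net = 852.59 − 25.92 = 826.67 kPa.
q_all(net) = 826.67 / 3.5 = 236.19 kPa.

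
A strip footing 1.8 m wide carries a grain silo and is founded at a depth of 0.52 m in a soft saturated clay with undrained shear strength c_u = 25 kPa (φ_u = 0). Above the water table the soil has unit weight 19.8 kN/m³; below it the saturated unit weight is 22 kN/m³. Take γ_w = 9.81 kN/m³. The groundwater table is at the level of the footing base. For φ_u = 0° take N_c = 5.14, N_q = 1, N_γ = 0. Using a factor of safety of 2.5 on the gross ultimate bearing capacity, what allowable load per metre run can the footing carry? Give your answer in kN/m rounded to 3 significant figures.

≈ 99.9 kN/m

q = γ·D_f = 19.8 × 0.52 = 10.296 kPa.
c·N_c = 25 × 5.14 = 128.5 kPa
q·N_q = 10.296 × 1 = 10.296 kPa
q_ult = 128.5 + 10.296 = 138.8 kPa.
Gross allowable pressure q_all = 138.8 / 2.5 = 55.518 kPa.
Allowable wall load = q_all × B = 55.518 × 1.8 = 99.933 kN per metre run.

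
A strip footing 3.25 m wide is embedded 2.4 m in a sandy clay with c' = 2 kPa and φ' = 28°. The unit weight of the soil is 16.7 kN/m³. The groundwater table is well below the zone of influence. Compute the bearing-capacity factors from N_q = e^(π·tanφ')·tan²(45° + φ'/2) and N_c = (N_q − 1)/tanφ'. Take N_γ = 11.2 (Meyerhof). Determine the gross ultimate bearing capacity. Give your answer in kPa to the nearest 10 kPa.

q_ult ≈ 950 kPa

tan28° = 0.5317, so N_q = e^(π×0.5317)·tan²(59°) = 5.314 × 2.77 = 14.72.
N_c = (14.72 − 1)/tan28° = 25.8.
Overburden at base level: q = 16.7 × 2.4 = 40.08 kPa.
Cohesion term c·N_c = 2 × 25.803 = 51.607 kPa; surcharge term q·N_q = 40.08 × 14.72 = 589.97 kPa; self-weight term 0.5·γ·B·N_γ = 0.5 × 16.7 × 3.25 × 11.2 = 303.94 kPa.
q_ult = 51.607 + 589.97 + 303.94 = 945.52 kPa.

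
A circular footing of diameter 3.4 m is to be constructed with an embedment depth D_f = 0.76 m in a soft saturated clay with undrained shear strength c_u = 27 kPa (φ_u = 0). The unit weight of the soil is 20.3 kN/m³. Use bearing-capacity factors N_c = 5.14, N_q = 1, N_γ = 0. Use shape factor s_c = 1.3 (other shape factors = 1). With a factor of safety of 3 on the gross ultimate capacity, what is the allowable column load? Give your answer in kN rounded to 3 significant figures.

Effective surcharge at the founding depth q = γ·D_f = 20.3 × 0.76 = 15.428 kPa.
q_ult = c·N_c·s_c + q·N_q
     = 27 × 5.14 × 1.3 + 15.428 × 1
     = 180.41 + 15.428 = 195.84 kPa.
Gross allowable pressure q_all = 195.84 / 3 = 65.281 kPa.
Footing area = 9.0792 m², so allowable column load = 65.281 × 9.0792 = 592.7 kN.

P_all ≈ 593 kN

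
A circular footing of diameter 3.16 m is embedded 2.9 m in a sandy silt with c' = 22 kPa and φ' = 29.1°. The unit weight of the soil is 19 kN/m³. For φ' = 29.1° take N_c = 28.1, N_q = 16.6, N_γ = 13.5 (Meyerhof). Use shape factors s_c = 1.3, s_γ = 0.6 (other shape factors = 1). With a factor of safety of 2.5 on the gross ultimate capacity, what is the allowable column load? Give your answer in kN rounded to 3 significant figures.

P_all ≈ 6150 kN

Effective surcharge at the founding depth q = γ·D_f = 19 × 2.9 = 55.1 kPa.
q_ult = c·N_c·s_c + q·N_q + 0.5·γ·B·N_γ·s_γ
     = 22 × 28.1 × 1.3 + 55.1 × 16.6 + 0.5 × 19 × 3.16 × 13.5 × 0.6
     = 803.66 + 914.66 + 243.16 = 1961.5 kPa.
Gross allowable pressure q_all = 1961.5 / 2.5 = 784.59 kPa.
Footing area = 7.8427 m², so allowable column load = 784.59 × 7.8427 = 6153.3 kN.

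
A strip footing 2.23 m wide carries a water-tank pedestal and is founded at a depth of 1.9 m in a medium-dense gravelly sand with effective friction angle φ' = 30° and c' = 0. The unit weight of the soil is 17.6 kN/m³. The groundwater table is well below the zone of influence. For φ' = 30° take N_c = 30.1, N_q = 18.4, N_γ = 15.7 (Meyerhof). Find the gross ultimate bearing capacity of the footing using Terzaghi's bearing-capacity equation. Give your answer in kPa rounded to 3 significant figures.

q_ult ≈ 923 kPa

Overburden at base level: q = 17.6 × 1.9 = 33.44 kPa.
Surcharge term q·N_q = 33.44 × 18.4 = 615.3 kPa; self-weight term 0.5·γ·B·N_γ = 0.5 × 17.6 × 2.23 × 15.7 = 308.1 kPa.
q_ult = 615.3 + 308.1 = 923.39 kPa.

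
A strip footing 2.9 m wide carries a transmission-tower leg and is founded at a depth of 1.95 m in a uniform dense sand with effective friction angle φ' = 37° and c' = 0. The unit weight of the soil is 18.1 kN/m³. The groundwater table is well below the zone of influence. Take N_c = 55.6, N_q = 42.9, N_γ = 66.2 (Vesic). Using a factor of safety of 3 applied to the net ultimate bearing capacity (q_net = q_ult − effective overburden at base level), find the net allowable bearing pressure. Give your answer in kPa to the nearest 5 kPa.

Effective surcharge at the founding depth q = γ·D_f = 18.1 × 1.95 = 35.295 kPa.
q_ult = q·N_q + 0.5·γ·B·N_γ
     = 35.295 × 42.9 + 0.5 × 18.1 × 2.9 × 66.2
     = 1514.2 + 1737.4 = 3251.6 kPa.
Net ultimate: q_net = 3251.6 − 35.295 = 3216.3 kPa.
q_all(net) = 3216.3 / 3 = 1072.1 kPa.

q_all(net) ≈ 1070 kPa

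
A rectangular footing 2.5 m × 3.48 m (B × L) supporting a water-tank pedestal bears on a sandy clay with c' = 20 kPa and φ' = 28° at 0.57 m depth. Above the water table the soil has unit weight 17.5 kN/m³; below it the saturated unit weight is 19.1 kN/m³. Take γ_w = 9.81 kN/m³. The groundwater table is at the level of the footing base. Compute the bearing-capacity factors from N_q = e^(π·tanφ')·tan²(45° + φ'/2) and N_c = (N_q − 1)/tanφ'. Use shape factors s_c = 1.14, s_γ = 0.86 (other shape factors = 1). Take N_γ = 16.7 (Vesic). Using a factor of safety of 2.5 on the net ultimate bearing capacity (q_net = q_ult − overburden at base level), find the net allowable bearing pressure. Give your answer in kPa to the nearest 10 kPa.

q_all(net) ≈ 360 kPa

N_q = e^(π·tan28°)·tan²(59°) = 14.72; N_c = (N_q − 1)/tanφ' = 25.8.
Overburden at base level: q = 17.5 × 0.57 = 9.975 kPa.
Below the base the soil is submerged, so the ½γBN_γ term uses γ' = 19.1 − 9.81 = 9.29 kN/m³.
Cohesion term c·N_c·s_c = 20 × 25.803 × 1.14 = 588.32 kPa; surcharge term q·N_q = 9.975 × 14.72 = 146.83 kPa; self-weight term 0.5·γ·B·N_γ·s_γ = 0.5 × 9.29 × 2.5 × 16.7 × 0.86 = 166.78 kPa.
q_ult = 588.32 + 146.83 + 166.78 = 901.93 kPa.
q_net = 901.93 − 9.975 = 891.95 kPa.
q_all(net) = 891.95 / 2.5 = 356.78 kPa.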